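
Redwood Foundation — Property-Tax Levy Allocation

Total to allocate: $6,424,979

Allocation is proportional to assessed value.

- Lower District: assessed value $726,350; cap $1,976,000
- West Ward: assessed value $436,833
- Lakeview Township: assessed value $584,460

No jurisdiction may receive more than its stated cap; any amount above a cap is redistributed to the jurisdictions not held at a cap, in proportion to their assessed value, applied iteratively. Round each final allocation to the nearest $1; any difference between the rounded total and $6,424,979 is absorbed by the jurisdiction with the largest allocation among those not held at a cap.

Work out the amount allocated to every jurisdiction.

Lower District: $1,976,000; West Ward: $1,902,942; Lakeview Township: $2,546,037

Sum of assessed value: 1,747,643.
Unconstrained shares: Lower District 2,670,329.98; West Ward 1,605,958.91; Lakeview Township 2,148,690.11.
Held at cap: Lower District ($1,976,000); balance $4,448,979 reallocated over remaining assessed value 1,021,293.
Redistributed shares: West Ward 1,902,941.51 → $1,902,942; Lakeview Township 2,546,037.49 → $2,546,037.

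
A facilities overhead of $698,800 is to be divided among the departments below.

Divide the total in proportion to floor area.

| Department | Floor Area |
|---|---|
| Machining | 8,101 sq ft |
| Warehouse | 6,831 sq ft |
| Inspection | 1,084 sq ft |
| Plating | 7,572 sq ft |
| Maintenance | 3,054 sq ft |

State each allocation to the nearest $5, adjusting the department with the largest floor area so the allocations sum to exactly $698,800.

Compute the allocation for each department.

Machining: $212,480 | Warehouse: $179,170 | Inspection: $28,435 | Plating: $198,610 | Maintenance: $80,105

Combined floor area = 26,642.
Unrounded shares: Machining 8,101/26,642 × $698,800 = 212,483.25; Warehouse 6,831/26,642 × $698,800 = 179,172.09; Inspection 1,084/26,642 × $698,800 = 28,432.52; Plating 7,572/26,642 × $698,800 = 198,607.97; Maintenance 3,054/26,642 × $698,800 = 80,104.17.
After rounding ($5): Machining $212,485; Warehouse $179,170; Inspection $28,435; Plating $198,610; Maintenance $80,105. Sum = $698,805.
Difference $698,800 − $698,805 = −$5 applied to largest floor area (Machining): Machining becomes $212,480.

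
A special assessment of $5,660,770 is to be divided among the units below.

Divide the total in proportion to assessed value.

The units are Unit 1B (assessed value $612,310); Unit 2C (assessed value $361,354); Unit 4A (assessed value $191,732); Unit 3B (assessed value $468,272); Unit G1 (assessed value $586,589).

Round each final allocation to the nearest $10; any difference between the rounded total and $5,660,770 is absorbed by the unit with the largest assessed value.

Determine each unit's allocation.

Total assessed value = 2,220,257.
Raw shares: Unit 1B 612,310/2,220,257 × $5,660,770 = 1,561,146.34; Unit 2C 361,354/2,220,257 × $5,660,770 = 921,308.61; Unit 4A 191,732/2,220,257 × $5,660,770 = 488,840.14; Unit 3B 468,272/2,220,257 × $5,660,770 = 1,193,906.87; Unit G1 586,589/2,220,257 × $5,660,770 = 1,495,568.04.
After rounding ($10): Unit 1B $1,561,150; Unit 2C $921,310; Unit 4A $488,840; Unit 3B $1,193,910; Unit G1 $1,495,570. Sum = $5,660,780.
Difference $5,660,770 − $5,660,780 = −$10 applied to largest assessed value (Unit 1B): Unit 1B becomes $1,561,140.

Unit 1B: $1,561,140; Unit 2C: $921,310; Unit 4A: $488,840; Unit 3B: $1,193,910; Unit G1: $1,495,570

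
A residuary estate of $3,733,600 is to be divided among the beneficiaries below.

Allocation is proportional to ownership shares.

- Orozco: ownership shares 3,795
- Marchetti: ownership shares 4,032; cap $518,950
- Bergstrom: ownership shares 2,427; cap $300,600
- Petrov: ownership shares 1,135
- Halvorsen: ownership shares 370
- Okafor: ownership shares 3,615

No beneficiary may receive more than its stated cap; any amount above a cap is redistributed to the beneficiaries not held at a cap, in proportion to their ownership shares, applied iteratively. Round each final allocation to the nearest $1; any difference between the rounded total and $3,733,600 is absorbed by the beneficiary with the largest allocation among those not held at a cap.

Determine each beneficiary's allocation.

Combined ownership shares = 15,374.
Proportional shares (ignoring caps): Orozco 921,621.70; Marchetti 979,177.52; Bergstrom 589,400.75; Petrov 275,636.53; Halvorsen 89,855.08; Okafor 877,908.42.
Held at cap: Marchetti ($518,950), Bergstrom ($300,600); residual $2,914,050 reallocated over remaining ownership shares 8,915.
Redistributed shares: Orozco 1,240,473.33 → $1,240,473; Petrov 370,997.95 → $370,998; Halvorsen 120,942.06 → $120,942; Okafor 1,181,636.65 → $1,181,637.

Orozco: $1,240,473 | Marchetti: $518,950 | Bergstrom: $300,600 | Petrov: $370,998 | Halvorsen: $120,942 | Okafor: $1,181,637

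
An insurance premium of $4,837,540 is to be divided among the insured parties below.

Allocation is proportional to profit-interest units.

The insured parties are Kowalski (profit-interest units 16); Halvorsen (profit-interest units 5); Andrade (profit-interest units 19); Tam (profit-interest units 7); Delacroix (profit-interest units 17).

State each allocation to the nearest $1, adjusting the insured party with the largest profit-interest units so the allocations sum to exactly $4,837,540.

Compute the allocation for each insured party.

Combined profit-interest units = 64.
Pro-rata amounts: Kowalski 16/64 × $4,837,540 = 1,209,385.00; Halvorsen 5/64 × $4,837,540 = 377,932.81; Andrade 19/64 × $4,837,540 = 1,436,144.69; Tam 7/64 × $4,837,540 = 529,105.94; Delacroix 17/64 × $4,837,540 = 1,284,971.56.
Rounded to nearest $1: Kowalski $1,209,385; Halvorsen $377,933; Andrade $1,436,145; Tam $529,106; Delacroix $1,284,972. Sum = $4,837,541.
Difference $4,837,540 − $4,837,541 = −$1 applied to largest profit-interest units (Andrade): Andrade becomes $1,436,144.

Kowalski: $1,209,385 · Halvorsen: $377,933 · Andrade: $1,436,144 · Tam: $529,106 · Delacroix: $1,284,972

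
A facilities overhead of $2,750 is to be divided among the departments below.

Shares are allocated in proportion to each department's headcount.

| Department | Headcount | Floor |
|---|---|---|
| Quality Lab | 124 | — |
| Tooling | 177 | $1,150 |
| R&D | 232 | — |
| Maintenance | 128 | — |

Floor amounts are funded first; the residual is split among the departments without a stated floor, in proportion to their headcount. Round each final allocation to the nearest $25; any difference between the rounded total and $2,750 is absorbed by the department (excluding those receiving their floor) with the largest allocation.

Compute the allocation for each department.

Quality Lab: $400 | Tooling: $1,150 | R&D: $775 | Maintenance: $425

Fund the minimums — Tooling $1,150. Balance $1,600.
Balance split over remaining headcount 484: Quality Lab 409.92 → $400; R&D 766.94 → $775; Maintenance 423.14 → $425.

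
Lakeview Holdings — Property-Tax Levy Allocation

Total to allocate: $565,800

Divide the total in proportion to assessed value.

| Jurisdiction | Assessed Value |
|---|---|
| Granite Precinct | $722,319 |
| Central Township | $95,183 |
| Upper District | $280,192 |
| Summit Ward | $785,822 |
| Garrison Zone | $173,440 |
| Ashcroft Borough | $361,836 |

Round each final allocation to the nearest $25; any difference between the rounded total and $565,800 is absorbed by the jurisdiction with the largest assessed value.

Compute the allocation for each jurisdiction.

Granite Precinct: $168,975 | Central Township: $22,275 | Upper District: $65,550 | Summit Ward: $183,775 | Garrison Zone: $40,575 | Ashcroft Borough: $84,650

Assessed value total: 2,418,792.
Proportional shares: Granite Precinct 722,319/2,418,792 × $565,800 = 168,963.72; Central Township 95,183/2,418,792 × $565,800 = 22,265.06; Upper District 280,192/2,418,792 × $565,800 = 65,542.07; Summit Ward 785,822/2,418,792 × $565,800 = 183,818.24; Garrison Zone 173,440/2,418,792 × $565,800 = 40,570.81; Ashcroft Borough 361,836/2,418,792 × $565,800 = 84,640.10.
After rounding ($25): Granite Precinct $168,975; Central Township $22,275; Upper District $65,550; Summit Ward $183,825; Garrison Zone $40,575; Ashcroft Borough $84,650. Sum = $565,850.
Difference $565,800 − $565,850 = −$50 applied to largest assessed value (Summit Ward): Summit Ward becomes $183,775.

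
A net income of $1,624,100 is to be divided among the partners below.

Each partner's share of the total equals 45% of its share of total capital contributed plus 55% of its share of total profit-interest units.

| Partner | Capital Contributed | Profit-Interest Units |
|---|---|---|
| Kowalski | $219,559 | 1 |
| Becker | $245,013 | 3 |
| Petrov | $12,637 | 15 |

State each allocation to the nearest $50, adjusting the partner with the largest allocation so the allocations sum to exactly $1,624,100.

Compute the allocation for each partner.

Kowalski: $383,250 · Becker: $516,300 · Petrov: $724,550

Totals — capital contributed 477,209, profit-interest units 19.
Blended shares (45% capital contributed + 55% profit-interest units): Kowalski 0.2360; Becker 0.3179; Petrov 0.4461.
Proportional shares: Kowalski 383,267.76; Becker 516,277.37; Petrov 724,554.87.
After rounding ($50): Kowalski $383,250; Becker $516,300; Petrov $724,550. Sum = $1,624,100.
Sum already equals the total — no adjustment.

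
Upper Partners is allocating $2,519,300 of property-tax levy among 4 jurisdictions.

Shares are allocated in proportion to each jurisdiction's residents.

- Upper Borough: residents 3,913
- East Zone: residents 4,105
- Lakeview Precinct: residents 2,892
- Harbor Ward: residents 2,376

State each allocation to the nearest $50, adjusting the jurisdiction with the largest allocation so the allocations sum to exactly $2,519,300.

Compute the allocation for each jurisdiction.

Upper Borough: $742,000; East Zone: $778,350; Lakeview Precinct: $548,400; Harbor Ward: $450,550

Sum of residents: 13,286.
Raw shares: Upper Borough 3,913/13,286 × $2,519,300 = 741,985.62; East Zone 4,105/13,286 × $2,519,300 = 778,392.78; Lakeview Precinct 2,892/13,286 × $2,519,300 = 548,382.93; Harbor Ward 2,376/13,286 × $2,519,300 = 450,538.67.
After rounding ($50): Upper Borough $742,000; East Zone $778,400; Lakeview Precinct $548,400; Harbor Ward $450,550. Sum = $2,519,350.
Difference $2,519,300 − $2,519,350 = −$50 applied to largest allocation (East Zone): East Zone becomes $778,350.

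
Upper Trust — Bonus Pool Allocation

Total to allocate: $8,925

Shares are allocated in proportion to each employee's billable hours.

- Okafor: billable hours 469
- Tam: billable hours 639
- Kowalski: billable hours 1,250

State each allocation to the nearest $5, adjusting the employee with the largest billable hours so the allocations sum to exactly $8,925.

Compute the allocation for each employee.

Okafor: $1,775; Tam: $2,420; Kowalski: $4,730

Sum of billable hours: 469 + 639 + 1,250 = 2,358.
Proportional shares: Okafor 1,775.16; Tam 2,418.61; Kowalski 4,731.23.
After rounding ($5): Okafor $1,775; Tam $2,420; Kowalski $4,730. Sum = $8,925.
No rounding difference to absorb.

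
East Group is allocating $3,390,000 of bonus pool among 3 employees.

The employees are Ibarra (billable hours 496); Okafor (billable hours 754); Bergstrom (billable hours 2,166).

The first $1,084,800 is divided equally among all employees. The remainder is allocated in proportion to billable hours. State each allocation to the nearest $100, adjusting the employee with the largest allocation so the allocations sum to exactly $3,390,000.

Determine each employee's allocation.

Equal tier: $1,084,800 ÷ 3 = $361,600 apiece.
Remainder $2,305,200 by billable hours (total 3,416): Ibarra 334,712.88 → $334,700; Okafor 508,817.56 → $508,800; Bergstrom 1,461,669.56 → $1,461,700.
Totals: Ibarra $361,600 + $334,700 = $696,300; Okafor $361,600 + $508,800 = $870,400; Bergstrom $361,600 + $1,461,700 = $1,823,300.

Ibarra: $696,300; Okafor: $870,400; Bergstrom: $1,823,300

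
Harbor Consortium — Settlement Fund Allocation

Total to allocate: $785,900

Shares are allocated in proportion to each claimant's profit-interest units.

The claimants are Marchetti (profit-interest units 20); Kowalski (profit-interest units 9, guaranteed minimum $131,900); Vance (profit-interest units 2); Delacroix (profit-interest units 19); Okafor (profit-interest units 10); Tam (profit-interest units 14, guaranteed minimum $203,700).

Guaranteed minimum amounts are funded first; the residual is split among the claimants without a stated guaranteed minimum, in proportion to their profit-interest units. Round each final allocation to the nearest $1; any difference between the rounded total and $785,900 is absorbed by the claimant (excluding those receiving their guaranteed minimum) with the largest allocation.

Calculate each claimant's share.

Marchetti: $176,588 | Kowalski: $131,900 | Vance: $17,659 | Delacroix: $167,759 | Okafor: $88,294 | Tam: $203,700

Fund the minimums — Kowalski $131,900; Tam $203,700. Remaining pool $450,300.
Remaining pool split over remaining profit-interest units 51: Marchetti 176,588.24 → $176,588; Vance 17,658.82 → $17,659; Delacroix 167,758.82 → $167,759; Okafor 88,294.12 → $88,294.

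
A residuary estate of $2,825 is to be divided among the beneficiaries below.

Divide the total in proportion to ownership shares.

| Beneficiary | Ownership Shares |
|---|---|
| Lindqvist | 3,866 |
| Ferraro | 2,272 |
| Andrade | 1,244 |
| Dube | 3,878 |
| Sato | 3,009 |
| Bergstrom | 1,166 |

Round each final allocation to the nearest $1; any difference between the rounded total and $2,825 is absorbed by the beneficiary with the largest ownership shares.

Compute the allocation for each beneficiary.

Ownership shares total: 15,435.
Pro-rata amounts: Lindqvist 3,866/15,435 × $2,825 = 707.58; Ferraro 2,272/15,435 × $2,825 = 415.83; Andrade 1,244/15,435 × $2,825 = 227.68; Dube 3,878/15,435 × $2,825 = 709.77; Sato 3,009/15,435 × $2,825 = 550.72; Bergstrom 1,166/15,435 × $2,825 = 213.41.
At nearest $1: Lindqvist $708; Ferraro $416; Andrade $228; Dube $710; Sato $551; Bergstrom $213. Sum = $2,826.
Difference $2,825 − $2,826 = −$1 applied to largest ownership shares (Dube): Dube becomes $709.

Lindqvist: $708; Ferraro: $416; Andrade: $228; Dube: $709; Sato: $551; Bergstrom: $213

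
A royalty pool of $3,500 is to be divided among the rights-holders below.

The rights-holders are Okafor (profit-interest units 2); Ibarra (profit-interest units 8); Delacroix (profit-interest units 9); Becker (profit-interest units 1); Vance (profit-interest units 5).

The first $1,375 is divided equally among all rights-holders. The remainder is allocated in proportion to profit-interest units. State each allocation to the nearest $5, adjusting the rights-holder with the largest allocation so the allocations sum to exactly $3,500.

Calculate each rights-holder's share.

Equal tier: $1,375 ÷ 5 = $275 apiece.
Remainder $2,125 by profit-interest units (total 25): Okafor 170.00 → $170; Ibarra 680.00 → $680; Delacroix 765.00 → $765; Becker 85.00 → $85; Vance 425.00 → $425.
Totals: Okafor $275 + $170 = $445; Ibarra $275 + $680 = $955; Delacroix $275 + $765 = $1,040; Becker $275 + $85 = $360; Vance $275 + $425 = $700.

Okafor: $445 · Ibarra: $955 · Delacroix: $1,040 · Becker: $360 · Vance: $700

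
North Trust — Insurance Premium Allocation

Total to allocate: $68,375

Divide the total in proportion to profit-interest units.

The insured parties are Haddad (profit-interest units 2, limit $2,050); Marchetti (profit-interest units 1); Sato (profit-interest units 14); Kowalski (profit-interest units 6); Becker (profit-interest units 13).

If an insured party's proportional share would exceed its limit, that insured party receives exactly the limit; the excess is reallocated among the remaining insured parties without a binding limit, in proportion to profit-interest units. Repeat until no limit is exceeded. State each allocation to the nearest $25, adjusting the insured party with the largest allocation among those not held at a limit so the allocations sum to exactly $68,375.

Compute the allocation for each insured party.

Combined profit-interest units = 36.
Pro-rata shares before constraints: Haddad 3,798.61; Marchetti 1,899.31; Sato 26,590.28; Kowalski 11,395.83; Becker 24,690.97.
Cap binds for Haddad ($2,050); residual $66,325 reallocated over remaining profit-interest units 34.
Remaining shares: Marchetti 1,950.74 → $1,950; Sato 27,310.29 → $27,300; Kowalski 11,704.41 → $11,700; Becker 25,359.56 → $25,350.
Rounding difference +$25 applied to Sato → $27,325.

Haddad: $2,050; Marchetti: $1,950; Sato: $27,325; Kowalski: $11,700; Becker: $25,350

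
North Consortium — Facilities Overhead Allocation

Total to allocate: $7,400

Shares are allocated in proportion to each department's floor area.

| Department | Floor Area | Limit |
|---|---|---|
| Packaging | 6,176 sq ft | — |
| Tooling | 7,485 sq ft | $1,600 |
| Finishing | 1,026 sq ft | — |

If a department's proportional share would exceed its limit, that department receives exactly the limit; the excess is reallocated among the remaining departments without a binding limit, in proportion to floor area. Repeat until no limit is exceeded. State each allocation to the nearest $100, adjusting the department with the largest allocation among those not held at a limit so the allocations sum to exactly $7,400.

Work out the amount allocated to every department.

Combined floor area = 14,687.
Unconstrained shares: Packaging 3,111.76; Tooling 3,771.29; Finishing 516.95.
Capped: Tooling ($1,600); balance $5,800 reallocated over remaining floor area 7,202.
Shares after redistribution: Packaging 4,973.73 → $5,000; Finishing 826.27 → $800.

Packaging: $5,000; Tooling: $1,600; Finishing: $800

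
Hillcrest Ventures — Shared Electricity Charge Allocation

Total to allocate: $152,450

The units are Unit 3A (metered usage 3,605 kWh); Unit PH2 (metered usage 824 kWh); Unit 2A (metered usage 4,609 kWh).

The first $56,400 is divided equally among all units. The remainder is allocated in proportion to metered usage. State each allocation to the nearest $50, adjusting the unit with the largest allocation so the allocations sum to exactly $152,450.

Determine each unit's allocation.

Unit 3A: $57,100 | Unit PH2: $27,550 | Unit 2A: $67,800

$56,400 shared equally gives $18,800 per unit.
Remainder $96,050 by metered usage (total 9,038): Unit 3A 38,311.60 → $38,300; Unit PH2 8,756.94 → $8,750; Unit 2A 48,981.46 → $49,000.
Totals: Unit 3A $18,800 + $38,300 = $57,100; Unit PH2 $18,800 + $8,750 = $27,550; Unit 2A $18,800 + $49,000 = $67,800.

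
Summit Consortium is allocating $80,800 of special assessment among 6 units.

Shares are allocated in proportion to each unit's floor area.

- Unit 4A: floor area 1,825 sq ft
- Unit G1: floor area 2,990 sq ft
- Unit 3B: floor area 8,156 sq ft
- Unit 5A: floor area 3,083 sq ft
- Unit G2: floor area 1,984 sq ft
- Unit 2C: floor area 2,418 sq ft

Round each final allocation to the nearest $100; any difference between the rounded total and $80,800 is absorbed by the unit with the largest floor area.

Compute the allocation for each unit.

Combined floor area = 1,825 + 2,990 + 8,156 + 3,083 + 1,984 + 2,418 = 20,456.
Proportional shares: Unit 4A 7,208.64; Unit G1 11,810.32; Unit 3B 32,215.72; Unit 5A 12,177.67; Unit G2 7,836.68; Unit 2C 9,550.96.
After rounding ($100): Unit 4A $7,200; Unit G1 $11,800; Unit 3B $32,200; Unit 5A $12,200; Unit G2 $7,800; Unit 2C $9,600. Sum = $80,800.
No rounding difference to absorb.

Unit 4A: $7,200; Unit G1: $11,800; Unit 3B: $32,200; Unit 5A: $12,200; Unit G2: $7,800; Unit 2C: $9,600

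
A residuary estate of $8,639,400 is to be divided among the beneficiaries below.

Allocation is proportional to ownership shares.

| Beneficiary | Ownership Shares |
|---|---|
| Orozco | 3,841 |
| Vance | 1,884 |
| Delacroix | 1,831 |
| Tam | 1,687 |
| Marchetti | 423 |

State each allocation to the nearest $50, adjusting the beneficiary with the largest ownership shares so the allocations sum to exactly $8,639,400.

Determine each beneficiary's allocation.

Combined ownership shares = 3,841 + 1,884 + 1,831 + 1,687 + 423 = 9,666.
Pro-rata amounts: Orozco 3,433,057.67; Vance 1,683,905.40; Delacroix 1,636,534.39; Tam 1,507,828.24; Marchetti 378,074.30.
After rounding ($50): Orozco $3,433,050; Vance $1,683,900; Delacroix $1,636,550; Tam $1,507,850; Marchetti $378,050. Sum = $8,639,400.
No rounding difference to absorb.

Orozco: $3,433,050 · Vance: $1,683,900 · Delacroix: $1,636,550 · Tam: $1,507,850 · Marchetti: $378,050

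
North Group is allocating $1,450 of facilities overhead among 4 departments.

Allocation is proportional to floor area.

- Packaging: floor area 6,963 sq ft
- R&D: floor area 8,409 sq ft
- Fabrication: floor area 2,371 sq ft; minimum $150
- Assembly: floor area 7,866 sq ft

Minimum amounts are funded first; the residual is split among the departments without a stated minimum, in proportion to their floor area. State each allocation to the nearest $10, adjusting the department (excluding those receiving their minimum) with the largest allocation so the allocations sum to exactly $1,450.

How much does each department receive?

Guaranteed amounts: Fabrication $150. Balance $1,300.
Balance split over remaining floor area 23,238: Packaging 389.53 → $390; R&D 470.42 → $470; Assembly 440.05 → $440.

Packaging: $390 · R&D: $470 · Fabrication: $150 · Assembly: $440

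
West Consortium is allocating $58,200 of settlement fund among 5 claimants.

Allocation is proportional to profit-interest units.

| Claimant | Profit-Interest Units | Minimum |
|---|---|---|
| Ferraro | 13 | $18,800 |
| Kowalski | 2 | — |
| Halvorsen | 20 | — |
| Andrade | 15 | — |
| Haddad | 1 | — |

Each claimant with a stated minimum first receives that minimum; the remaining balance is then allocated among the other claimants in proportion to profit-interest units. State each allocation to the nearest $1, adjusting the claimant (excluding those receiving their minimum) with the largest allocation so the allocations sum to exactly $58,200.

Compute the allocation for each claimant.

Guaranteed amounts: Ferraro $18,800. Remaining pool $39,400.
Remaining pool split over remaining profit-interest units 38: Kowalski 2,073.68 → $2,074; Halvorsen 20,736.84 → $20,737; Andrade 15,552.63 → $15,553; Haddad 1,036.84 → $1,037.
Rounding difference −$1 applied to Halvorsen → $20,736.

Ferraro: $18,800; Kowalski: $2,074; Halvorsen: $20,736; Andrade: $15,553; Haddad: $1,037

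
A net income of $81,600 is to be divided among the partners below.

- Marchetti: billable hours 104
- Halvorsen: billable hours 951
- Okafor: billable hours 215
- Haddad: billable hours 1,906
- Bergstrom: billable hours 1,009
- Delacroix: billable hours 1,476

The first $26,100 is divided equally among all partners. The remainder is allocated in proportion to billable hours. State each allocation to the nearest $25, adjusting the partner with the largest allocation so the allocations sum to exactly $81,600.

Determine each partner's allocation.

Marchetti: $5,375 · Halvorsen: $13,675 · Okafor: $6,450 · Haddad: $23,025 · Bergstrom: $14,250 · Delacroix: $18,825

$26,100 shared equally gives $4,350 per partner.
Remainder $55,500 by billable hours (total 5,661): Marchetti 1,019.61 → $1,025; Halvorsen 9,323.53 → $9,325; Okafor 2,107.84 → $2,100; Haddad 18,686.27 → $18,675; Bergstrom 9,892.16 → $9,900; Delacroix 14,470.59 → $14,475.
Totals: Marchetti $4,350 + $1,025 = $5,375; Halvorsen $4,350 + $9,325 = $13,675; Okafor $4,350 + $2,100 = $6,450; Haddad $4,350 + $18,675 = $23,025; Bergstrom $4,350 + $9,900 = $14,250; Delacroix $4,350 + $14,475 = $18,825.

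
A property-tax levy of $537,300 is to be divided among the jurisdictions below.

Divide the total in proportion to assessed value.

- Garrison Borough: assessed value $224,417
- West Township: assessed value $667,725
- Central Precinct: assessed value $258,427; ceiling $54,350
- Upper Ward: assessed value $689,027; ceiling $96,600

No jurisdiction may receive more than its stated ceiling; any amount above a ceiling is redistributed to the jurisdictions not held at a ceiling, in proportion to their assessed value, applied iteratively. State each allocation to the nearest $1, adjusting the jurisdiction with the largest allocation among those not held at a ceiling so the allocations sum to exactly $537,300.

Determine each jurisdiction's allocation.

Garrison Borough: $97,186; West Township: $289,164; Central Precinct: $54,350; Upper Ward: $96,600

Assessed value total: 1,839,596.
Unconstrained shares: Garrison Borough 65,546.60; West Township 195,025.78; Central Precinct 75,480.07; Upper Ward 201,247.56.
Cap binds for Central Precinct ($54,350), Upper Ward ($96,600); remaining pool $386,350 reallocated over remaining assessed value 892,142.
Shares after redistribution: Garrison Borough 97,185.77 → $97,186; West Township 289,164.23 → $289,164.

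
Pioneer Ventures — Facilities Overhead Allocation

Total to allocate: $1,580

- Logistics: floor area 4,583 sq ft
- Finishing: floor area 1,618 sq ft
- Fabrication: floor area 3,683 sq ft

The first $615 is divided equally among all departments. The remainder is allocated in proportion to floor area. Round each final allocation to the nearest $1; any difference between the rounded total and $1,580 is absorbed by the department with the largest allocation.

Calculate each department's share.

Logistics: $652; Finishing: $363; Fabrication: $565

Equal tier: $615 ÷ 3 = $205 apiece.
Remainder $965 by floor area (total 9,884): Logistics 447.45 → $447; Finishing 157.97 → $158; Fabrication 359.58 → $360.
Totals: Logistics $205 + $447 = $652; Finishing $205 + $158 = $363; Fabrication $205 + $360 = $565.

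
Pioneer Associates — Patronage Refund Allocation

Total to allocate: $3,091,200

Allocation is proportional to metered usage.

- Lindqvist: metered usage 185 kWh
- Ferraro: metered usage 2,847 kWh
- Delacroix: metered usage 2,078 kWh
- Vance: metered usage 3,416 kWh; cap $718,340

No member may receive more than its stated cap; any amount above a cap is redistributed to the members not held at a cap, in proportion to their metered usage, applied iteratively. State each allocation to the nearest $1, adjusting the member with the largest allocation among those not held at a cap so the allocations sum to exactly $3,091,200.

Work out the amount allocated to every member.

Sum of metered usage: 8,526.
Unconstrained shares: Lindqvist 67,073.89; Ferraro 1,032,212.81; Delacroix 753,402.96; Vance 1,238,510.34.
Held at cap: Vance ($718,340); remaining pool $2,372,860 reallocated over remaining metered usage 5,110.
Remaining shares: Lindqvist 85,905.89 → $85,906; Ferraro 1,322,022.00 → $1,322,022; Delacroix 964,932.11 → $964,932.

Lindqvist: $85,906 | Ferraro: $1,322,022 | Delacroix: $964,932 | Vance: $718,340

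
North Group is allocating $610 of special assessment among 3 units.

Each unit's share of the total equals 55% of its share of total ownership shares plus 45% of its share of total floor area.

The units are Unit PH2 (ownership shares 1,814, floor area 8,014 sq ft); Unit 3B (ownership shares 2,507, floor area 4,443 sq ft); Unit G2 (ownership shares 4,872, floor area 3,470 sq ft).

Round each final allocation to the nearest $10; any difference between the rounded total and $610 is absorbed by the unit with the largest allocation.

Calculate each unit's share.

Totals — ownership shares 9,193, floor area 15,927.
Blended shares (55% ownership shares + 45% floor area): Unit PH2 0.3350; Unit 3B 0.2755; Unit G2 0.3895.
Unrounded shares: Unit PH2 204.32; Unit 3B 168.07; Unit G2 237.61.
At nearest $10: Unit PH2 $200; Unit 3B $170; Unit G2 $240. Sum = $610.
Rounded total matches; no reconciliation needed.

Unit PH2: $200 · Unit 3B: $170 · Unit G2: $240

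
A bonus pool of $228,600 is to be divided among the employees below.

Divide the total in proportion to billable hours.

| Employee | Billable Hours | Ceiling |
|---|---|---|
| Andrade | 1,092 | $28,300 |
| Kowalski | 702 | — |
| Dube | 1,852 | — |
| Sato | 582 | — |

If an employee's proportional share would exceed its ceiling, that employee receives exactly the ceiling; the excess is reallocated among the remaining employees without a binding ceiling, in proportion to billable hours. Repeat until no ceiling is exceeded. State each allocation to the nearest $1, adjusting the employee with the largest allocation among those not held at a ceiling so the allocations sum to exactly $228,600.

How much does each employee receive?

Combined billable hours = 4,228.
Unconstrained shares: Andrade 59,042.38; Kowalski 37,955.82; Dube 100,134.15; Sato 31,467.64.
Capped: Andrade ($28,300); remaining pool $200,300 reallocated over remaining billable hours 3,136.
Remaining shares: Kowalski 44,837.56 → $44,838; Dube 118,289.41 → $118,289; Sato 37,173.02 → $37,173.

Andrade: $28,300 · Kowalski: $44,838 · Dube: $118,289 · Sato: $37,173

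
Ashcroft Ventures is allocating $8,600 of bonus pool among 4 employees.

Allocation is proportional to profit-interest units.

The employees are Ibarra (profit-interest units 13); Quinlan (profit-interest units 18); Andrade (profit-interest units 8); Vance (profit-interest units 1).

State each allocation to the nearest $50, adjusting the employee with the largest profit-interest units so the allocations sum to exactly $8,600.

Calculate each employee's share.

Profit-interest units total: 13 + 18 + 8 + 1 = 40.
Raw shares: Ibarra 2,795.00; Quinlan 3,870.00; Andrade 1,720.00; Vance 215.00.
At nearest $50: Ibarra $2,800; Quinlan $3,850; Andrade $1,700; Vance $200. Sum = $8,550.
Difference $8,600 − $8,550 = +$50 applied to largest profit-interest units (Quinlan): Quinlan becomes $3,900.

Ibarra: $2,800; Quinlan: $3,900; Andrade: $1,700; Vance: $200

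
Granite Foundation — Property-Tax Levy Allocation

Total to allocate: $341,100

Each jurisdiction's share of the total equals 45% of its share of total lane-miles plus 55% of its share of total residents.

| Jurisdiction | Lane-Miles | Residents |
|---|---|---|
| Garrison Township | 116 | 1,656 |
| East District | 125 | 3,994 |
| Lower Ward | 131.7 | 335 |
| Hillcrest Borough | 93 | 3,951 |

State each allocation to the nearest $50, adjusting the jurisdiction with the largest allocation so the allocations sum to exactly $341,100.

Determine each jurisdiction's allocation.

Totals — lane-miles 465.7, residents 9,936.
Composite weights (45% lane-miles + 55% residents): Garrison Township 0.2038; East District 0.3419; Lower Ward 0.1458; Hillcrest Borough 0.3086.
Pro-rata amounts: Garrison Township 69,501.17; East District 116,612.15; Lower Ward 49,733.65; Hillcrest Borough 105,253.03.
At nearest $50: Garrison Township $69,500; East District $116,600; Lower Ward $49,750; Hillcrest Borough $105,250. Sum = $341,100.
Rounded total matches; no reconciliation needed.

Garrison Township: $69,500; East District: $116,600; Lower Ward: $49,750; Hillcrest Borough: $105,250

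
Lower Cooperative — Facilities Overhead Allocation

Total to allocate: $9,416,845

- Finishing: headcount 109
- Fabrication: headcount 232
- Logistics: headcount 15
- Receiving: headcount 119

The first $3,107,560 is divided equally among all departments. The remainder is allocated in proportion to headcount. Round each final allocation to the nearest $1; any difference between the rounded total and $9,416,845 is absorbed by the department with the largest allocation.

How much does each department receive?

Finishing: $2,224,705 | Fabrication: $3,858,477 | Logistics: $976,131 | Receiving: $2,357,532

$3,107,560 shared equally gives $776,890 per department.
Remainder $6,309,285 by headcount (total 475): Finishing 1,447,814.87 → $1,447,815; Fabrication 3,081,587.62 → $3,081,588; Logistics 199,240.58 → $199,241; Receiving 1,580,641.93 → $1,580,642.
Rounding difference −$1 on remainder applied to Fabrication.
Totals: Finishing $776,890 + $1,447,815 = $2,224,705; Fabrication $776,890 + $3,081,587 = $3,858,477; Logistics $776,890 + $199,241 = $976,131; Receiving $776,890 + $1,580,642 = $2,357,532.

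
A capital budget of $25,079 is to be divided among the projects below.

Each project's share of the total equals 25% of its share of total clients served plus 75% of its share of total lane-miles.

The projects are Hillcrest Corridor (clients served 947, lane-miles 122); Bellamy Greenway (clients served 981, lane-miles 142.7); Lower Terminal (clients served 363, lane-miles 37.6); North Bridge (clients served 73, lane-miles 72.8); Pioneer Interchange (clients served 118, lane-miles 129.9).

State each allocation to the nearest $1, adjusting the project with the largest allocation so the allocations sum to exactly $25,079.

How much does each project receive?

Hillcrest Corridor: $6,936 | Bellamy Greenway: $7,794 | Lower Terminal: $2,317 | North Bridge: $2,896 | Pioneer Interchange: $5,136

Totals — clients served 2,482, lane-miles 505.
Composite weights (25% clients served + 75% lane-miles): Hillcrest Corridor 0.2766; Bellamy Greenway 0.3107; Lower Terminal 0.0924; North Bridge 0.1155; Pioneer Interchange 0.2048.
Pro-rata amounts: Hillcrest Corridor 6,936.22; Bellamy Greenway 7,793.10; Lower Terminal 2,317.42; North Bridge 2,895.92; Pioneer Interchange 5,136.34.
At nearest $1: Hillcrest Corridor $6,936; Bellamy Greenway $7,793; Lower Terminal $2,317; North Bridge $2,896; Pioneer Interchange $5,136. Sum = $25,078.
Difference $25,079 − $25,078 = +$1 applied to largest allocation (Bellamy Greenway): Bellamy Greenway becomes $7,794.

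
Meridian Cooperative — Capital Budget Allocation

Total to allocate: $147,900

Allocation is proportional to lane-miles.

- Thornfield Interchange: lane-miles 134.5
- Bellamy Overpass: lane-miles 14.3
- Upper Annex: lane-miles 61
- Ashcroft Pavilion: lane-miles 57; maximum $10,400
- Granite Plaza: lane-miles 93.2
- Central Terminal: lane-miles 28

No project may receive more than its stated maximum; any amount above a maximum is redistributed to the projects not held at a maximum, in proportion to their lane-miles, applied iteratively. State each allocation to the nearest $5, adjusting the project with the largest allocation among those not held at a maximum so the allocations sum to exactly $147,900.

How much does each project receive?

Combined lane-miles = 388.
Pro-rata shares before constraints: Thornfield Interchange 51,269.46; Bellamy Overpass 5,450.95; Upper Annex 23,252.32; Ashcroft Pavilion 21,727.58; Granite Plaza 35,526.49; Central Terminal 10,673.20.
Capped: Ashcroft Pavilion ($10,400); residual $137,500 reallocated over remaining lane-miles 331.
Redistributed shares: Thornfield Interchange 55,872.36 → $55,870; Bellamy Overpass 5,940.33 → $5,940; Upper Annex 25,339.88 → $25,340; Granite Plaza 38,716.01 → $38,715; Central Terminal 11,631.42 → $11,630.
Rounding difference +$5 applied to Thornfield Interchange → $55,875.

Thornfield Interchange: $55,875 · Bellamy Overpass: $5,940 · Upper Annex: $25,340 · Ashcroft Pavilion: $10,400 · Granite Plaza: $38,715 · Central Terminal: $11,630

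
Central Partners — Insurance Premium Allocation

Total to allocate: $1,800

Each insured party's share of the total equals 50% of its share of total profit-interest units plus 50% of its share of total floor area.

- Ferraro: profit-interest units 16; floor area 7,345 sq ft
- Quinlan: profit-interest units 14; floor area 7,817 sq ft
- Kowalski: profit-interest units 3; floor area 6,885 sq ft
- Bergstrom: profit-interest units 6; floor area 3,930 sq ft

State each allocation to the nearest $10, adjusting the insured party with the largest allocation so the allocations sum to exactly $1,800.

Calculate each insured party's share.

Ferraro: $630; Quinlan: $590; Kowalski: $310; Bergstrom: $270

Profit-interest units total 39; floor area total 25,977.
Blended shares (50% profit-interest units + 50% floor area): Ferraro 0.3465; Quinlan 0.3299; Kowalski 0.1710; Bergstrom 0.1526.
Pro-rata amounts: Ferraro 623.71; Quinlan 593.90; Kowalski 307.77; Bergstrom 274.62.
After rounding ($10): Ferraro $620; Quinlan $590; Kowalski $310; Bergstrom $270. Sum = $1,790.
Difference $1,800 − $1,790 = +$10 applied to largest allocation (Ferraro): Ferraro becomes $630.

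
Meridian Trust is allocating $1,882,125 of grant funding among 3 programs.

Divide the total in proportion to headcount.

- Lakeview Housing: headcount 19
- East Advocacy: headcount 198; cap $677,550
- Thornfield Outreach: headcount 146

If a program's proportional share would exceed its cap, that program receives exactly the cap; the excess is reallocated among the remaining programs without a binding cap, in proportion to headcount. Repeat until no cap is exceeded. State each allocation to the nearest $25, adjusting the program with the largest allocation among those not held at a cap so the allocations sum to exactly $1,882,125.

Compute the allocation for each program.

Combined headcount = 363.
Proportional shares (ignoring caps): Lakeview Housing 98,513.43; East Advocacy 1,026,613.64; Thornfield Outreach 756,997.93.
Capped: East Advocacy ($677,550); balance $1,204,575 reallocated over remaining headcount 165.
Remaining shares: Lakeview Housing 138,708.64 → $138,700; Thornfield Outreach 1,065,866.36 → $1,065,875.

Lakeview Housing: $138,700 · East Advocacy: $677,550 · Thornfield Outreach: $1,065,875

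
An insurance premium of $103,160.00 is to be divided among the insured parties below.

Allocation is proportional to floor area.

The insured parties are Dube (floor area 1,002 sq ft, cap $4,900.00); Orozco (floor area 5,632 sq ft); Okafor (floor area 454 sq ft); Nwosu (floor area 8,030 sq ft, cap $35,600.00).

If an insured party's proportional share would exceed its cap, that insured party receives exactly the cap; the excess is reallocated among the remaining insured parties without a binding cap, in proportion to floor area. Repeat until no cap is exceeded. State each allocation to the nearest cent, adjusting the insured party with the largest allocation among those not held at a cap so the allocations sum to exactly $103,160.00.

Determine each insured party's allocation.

Dube: $4,900.00; Orozco: $57,985.72; Okafor: $4,674.28; Nwosu: $35,600.00

Total floor area = 15,118.
Proportional shares (ignoring caps): Dube 6,837.3012; Orozco 38,430.8189; Okafor 3,097.9389; Nwosu 54,793.9410.
Capped: Dube ($4,900.00), Nwosu ($35,600.00); balance $62,660.00 reallocated over remaining floor area 6,086.
Redistributed shares: Orozco 57,985.7246 → $57,985.72; Okafor 4,674.2754 → $4,674.28.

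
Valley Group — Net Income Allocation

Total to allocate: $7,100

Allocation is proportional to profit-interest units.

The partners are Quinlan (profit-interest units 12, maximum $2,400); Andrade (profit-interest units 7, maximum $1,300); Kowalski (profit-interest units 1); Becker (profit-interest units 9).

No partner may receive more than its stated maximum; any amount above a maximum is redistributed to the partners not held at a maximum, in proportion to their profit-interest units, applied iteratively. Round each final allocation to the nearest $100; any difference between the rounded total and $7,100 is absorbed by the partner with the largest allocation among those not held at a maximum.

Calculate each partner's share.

Total profit-interest units = 29.
Unconstrained shares: Quinlan 2,937.93; Andrade 1,713.79; Kowalski 244.83; Becker 2,203.45.
Held at cap: Quinlan ($2,400), Andrade ($1,300); residual $3,400 reallocated over remaining profit-interest units 10.
Remaining shares: Kowalski 340.00 → $300; Becker 3,060.00 → $3,100.

Quinlan: $2,400; Andrade: $1,300; Kowalski: $300; Becker: $3,100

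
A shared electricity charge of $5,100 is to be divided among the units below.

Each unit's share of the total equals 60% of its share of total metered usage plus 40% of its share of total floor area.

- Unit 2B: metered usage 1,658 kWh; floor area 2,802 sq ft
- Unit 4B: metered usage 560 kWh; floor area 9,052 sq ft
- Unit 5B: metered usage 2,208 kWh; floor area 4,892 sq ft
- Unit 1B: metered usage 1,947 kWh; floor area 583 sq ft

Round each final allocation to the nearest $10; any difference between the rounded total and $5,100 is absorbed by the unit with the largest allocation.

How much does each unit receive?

Unit 2B: $1,130 | Unit 4B: $1,330 | Unit 5B: $1,640 | Unit 1B: $1,000

Metered usage total 6,373; floor area total 17,329.
Blended shares (60% metered usage + 40% floor area): Unit 2B 0.2208; Unit 4B 0.2617; Unit 5B 0.3208; Unit 1B 0.1968.
Pro-rata amounts: Unit 2B 1,125.95; Unit 4B 1,334.50; Unit 5B 1,636.07; Unit 1B 1,003.49.
At nearest $10: Unit 2B $1,130; Unit 4B $1,330; Unit 5B $1,640; Unit 1B $1,000. Sum = $5,100.
Sum already equals the total — no adjustment.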